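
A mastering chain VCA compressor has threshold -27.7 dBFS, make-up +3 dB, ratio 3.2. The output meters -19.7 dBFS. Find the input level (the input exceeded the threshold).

Stripping the +3 dB make-up gives -22.7 dBFS at the gain stage.
That's 5 dB above the -27.7 dBFS threshold.
Input overshoot = R × output overshoot = 16 dB → input = -27.7 + 16 = -11.7 dBFS.

-11.7 dBFS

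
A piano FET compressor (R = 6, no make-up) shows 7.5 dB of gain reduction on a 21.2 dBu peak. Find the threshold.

Gain reduction = 21.2 − 13.7 = 7.5 dB; output overshoot = GR / (R − 1) = 7.5 / 5 = 1.5 dB.
Threshold = output − output overshoot = 13.7 − 1.5 = 12.2 dBu.

12.2 dBu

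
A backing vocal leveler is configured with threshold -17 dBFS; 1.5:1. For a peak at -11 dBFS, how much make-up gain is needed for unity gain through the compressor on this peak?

2 dB

Without make-up, output = threshold + overshoot/1.5 = -17 + 4 = -13 dBFS.
Gap to target: 2 dB.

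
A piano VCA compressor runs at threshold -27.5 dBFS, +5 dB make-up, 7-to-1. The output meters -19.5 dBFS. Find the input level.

Before make-up, the level was -19.5 − 5 = -24.5 dBFS.
That's 3 dB above the -27.5 dBFS threshold.
Undo the ratio: input overshoot = 3 × 7 = 21 dB, giving input = -6.5 dBFS.

-6.5 dBFS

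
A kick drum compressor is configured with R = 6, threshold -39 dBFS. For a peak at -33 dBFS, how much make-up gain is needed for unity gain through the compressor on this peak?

5 dB

Without make-up, output = threshold + overshoot/6 = -39 + 1 = -38 dBFS.
Gap to target: 5 dB.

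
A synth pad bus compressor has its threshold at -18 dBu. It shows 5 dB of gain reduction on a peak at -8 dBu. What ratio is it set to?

2:1

Input overshoot = -8 − (-18) = 10 dB.
Output overshoot = 10 − 5 = 5 dB.
Ratio = input overshoot / output overshoot = 10 / 5 = 2.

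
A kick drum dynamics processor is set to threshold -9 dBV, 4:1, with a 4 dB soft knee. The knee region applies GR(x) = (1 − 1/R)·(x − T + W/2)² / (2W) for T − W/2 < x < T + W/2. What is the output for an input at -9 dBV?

x − T + W/2 = -9 − (-9) + 2 = 2.
GR = (1 − 1/4) × 2² / 8 = 0.75 × 4 / 8 = 0.375 dB.
Output = -9 − 0.375 = -9.375 dBV.

-9.375 dBV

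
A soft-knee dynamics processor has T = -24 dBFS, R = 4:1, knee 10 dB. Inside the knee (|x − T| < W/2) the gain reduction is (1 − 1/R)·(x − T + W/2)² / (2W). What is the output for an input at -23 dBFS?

-24.35 dBFS

x − T + W/2 = -23 − (-24) + 5 = 6.
GR = (1 − 1/4) × 6² / 20 = 0.75 × 36 / 20 = 1.35 dB.
Output = -23 − 1.35 = -24.35 dBFS.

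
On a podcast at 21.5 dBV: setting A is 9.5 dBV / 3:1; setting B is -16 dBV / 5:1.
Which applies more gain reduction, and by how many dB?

A: GR = 12 − 12/3 = 8 dB.
B: GR = 37.5 − 37.5/5 = 30 dB.
Difference: 22 dB in favour of B.

B, by 22 dB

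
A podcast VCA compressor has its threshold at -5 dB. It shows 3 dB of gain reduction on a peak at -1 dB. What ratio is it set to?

4:1

Input overshoot = -1 − (-5) = 4 dB.
Output overshoot = 4 − 3 = 1 dB.
Ratio = input overshoot / output overshoot = 4 / 1 = 4.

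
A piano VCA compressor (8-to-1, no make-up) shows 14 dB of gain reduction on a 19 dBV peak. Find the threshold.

3 dBV

Let T be the threshold. Output overshoot = (input overshoot)/R, so 5 − T = (19 − T)/8.
8·(5 − T) = 19 − T → 7·T = 40 − 19 = 21.
T = 21/7 = 3 dBV.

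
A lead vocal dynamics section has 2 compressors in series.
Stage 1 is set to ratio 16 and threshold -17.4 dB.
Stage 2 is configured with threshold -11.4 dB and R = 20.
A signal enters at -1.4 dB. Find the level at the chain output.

-16.4 dB

Stage 1: 16 dB above -17.4 dB, reduced 16:1 to 1 dB above → -16.4 dB.
Stage 2: -16.4 dB is at or below the -11.4 dB threshold — no compression; output -16.4 dB.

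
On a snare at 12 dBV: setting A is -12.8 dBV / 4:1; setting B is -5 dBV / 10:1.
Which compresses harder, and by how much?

A, by 3.3 dB

A: 24.8 dB over, compressed to 6.2 dB over, so 18.6 dB of GR.
B: 17 dB over, compressed to 1.7 dB over, so 15.3 dB of GR.
A reduces 3.3 dB more.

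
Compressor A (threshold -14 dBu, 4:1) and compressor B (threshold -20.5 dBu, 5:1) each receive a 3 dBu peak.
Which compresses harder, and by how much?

A: 17 dB over, compressed to 4.25 dB over, so 12.75 dB of GR.
B: 23.5 dB over, compressed to 4.7 dB over, so 18.8 dB of GR.
B reduces 6.05 dB more.

B, by 6.05 dB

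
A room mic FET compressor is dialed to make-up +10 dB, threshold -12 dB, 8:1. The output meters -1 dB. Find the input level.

Before make-up, the level was -1 − 10 = -11 dB.
The compressed level sits -11 − (-12) = 1 dB over threshold.
Undo the ratio: input overshoot = 1 × 8 = 8 dB, giving input = -4 dB.

-4 dB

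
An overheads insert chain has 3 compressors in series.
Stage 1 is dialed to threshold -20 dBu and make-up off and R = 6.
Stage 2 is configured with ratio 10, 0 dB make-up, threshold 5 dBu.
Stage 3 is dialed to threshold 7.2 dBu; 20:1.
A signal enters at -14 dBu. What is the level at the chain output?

Stage 1: -14 dBu is 6 dB over -20 dBu; at 6:1 that becomes 1 dB over, giving -19 dBu.
Stage 2: below threshold (-19 ≤ 5); passes unchanged; output -19 dBu.
Stage 3: -19 dBu ≤ 7.2 dBu, so stage 3 doesn't engage; output -19 dBu.

-19 dBu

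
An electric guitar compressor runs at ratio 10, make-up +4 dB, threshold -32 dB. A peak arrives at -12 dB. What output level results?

Overshoot: -12 − (-32) = 20 dB.
The 20 dB excess becomes 2 dB after 10:1 reduction.
So the level is -32 + 2 = -30 dB; make-up adds 4 dB, giving -26 dB.

-26 dB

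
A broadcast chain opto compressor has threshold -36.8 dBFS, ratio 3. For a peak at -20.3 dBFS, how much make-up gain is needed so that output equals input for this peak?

11 dB

Without make-up, output = threshold + overshoot/3 = -36.8 + 5.5 = -31.3 dBFS.
Gap to target: 11 dB.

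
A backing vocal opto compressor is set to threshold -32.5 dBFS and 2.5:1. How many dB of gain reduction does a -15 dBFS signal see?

The signal is 17.5 dB above threshold.
After 2.5:1 compression the overshoot becomes 17.5/2.5 = 7 dB.
Gain reduction = 17.5 − 7 = 10.5 dB.

10.5 dB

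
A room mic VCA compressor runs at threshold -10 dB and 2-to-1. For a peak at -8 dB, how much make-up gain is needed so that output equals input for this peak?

1 dB

Overshoot 2 dB → 2/2 = 1 dB after compression, so the compressed level is -10 + 1 = -9 dB.
Make-up = target − compressed = -8 − (-9) = 1 dB.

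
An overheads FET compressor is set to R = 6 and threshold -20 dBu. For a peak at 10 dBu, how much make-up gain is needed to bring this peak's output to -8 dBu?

7 dB

Overshoot 30 dB → 30/6 = 5 dB after compression, so the compressed level is -20 + 5 = -15 dBu.
Make-up = target − compressed = -8 − (-15) = 7 dB.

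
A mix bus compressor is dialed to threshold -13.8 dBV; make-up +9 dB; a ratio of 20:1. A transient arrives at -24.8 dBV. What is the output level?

-24.8 dBV is 11 dB below the -13.8 dBV threshold, so no gain reduction is applied.
Make-up gain adds 9 dB: -24.8 + 9 = -15.8 dBV.

-15.8 dBV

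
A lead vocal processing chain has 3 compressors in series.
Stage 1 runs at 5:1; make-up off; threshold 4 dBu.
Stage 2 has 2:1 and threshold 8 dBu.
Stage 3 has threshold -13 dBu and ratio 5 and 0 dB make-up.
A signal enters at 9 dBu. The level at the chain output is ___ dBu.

Stage 1: overshoot 5 dB → 5/5 = 1 dB → 5 dBu.
Stage 2: 5 dBu ≤ 8 dBu, so stage 2 doesn't engage; output 5 dBu.
Stage 3: overshoot 18 dB → 18/5 = 3.6 dB → -9.4 dBu.

-9.4 dBu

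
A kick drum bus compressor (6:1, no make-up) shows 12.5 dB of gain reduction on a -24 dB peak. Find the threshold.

-39 dB

Gain reduction = -24 − (-36.5) = 12.5 dB; output overshoot = GR / (R − 1) = 12.5 / 5 = 2.5 dB.
Threshold = output − output overshoot = -36.5 − 2.5 = -39 dB.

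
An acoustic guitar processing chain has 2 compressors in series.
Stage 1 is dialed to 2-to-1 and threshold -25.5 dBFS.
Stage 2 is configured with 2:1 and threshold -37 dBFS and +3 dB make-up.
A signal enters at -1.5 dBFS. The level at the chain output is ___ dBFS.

Stage 1: -1.5 dBFS is 24 dB over -25.5 dBFS; at 2:1 that becomes 12 dB over, giving -13.5 dBFS.
Stage 2: 23.5 dB above -37 dBFS, reduced 2:1 to 11.75 dB above → -25.25 dBFS; +3 dB make-up → -22.25 dBFS.

-22.25 dBFS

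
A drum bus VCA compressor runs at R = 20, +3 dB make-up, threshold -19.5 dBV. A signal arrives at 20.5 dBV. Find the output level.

Overshoot: 20.5 − (-19.5) = 40 dB.
20:1 compression reduces that to 40/20 = 2 dB over.
That puts the output at -17.5 dBV; make-up adds 3 dB, giving -14.5 dBV.

-14.5 dBV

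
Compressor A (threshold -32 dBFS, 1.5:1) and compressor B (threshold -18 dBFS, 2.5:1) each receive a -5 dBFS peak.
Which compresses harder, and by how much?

A: overshoot 27 dB → output overshoot 18 dB → GR 9 dB.
B: overshoot 13 dB → output overshoot 5.2 dB → GR 7.8 dB.
Difference: 1.2 dB in favour of A.

A, by 1.2 dB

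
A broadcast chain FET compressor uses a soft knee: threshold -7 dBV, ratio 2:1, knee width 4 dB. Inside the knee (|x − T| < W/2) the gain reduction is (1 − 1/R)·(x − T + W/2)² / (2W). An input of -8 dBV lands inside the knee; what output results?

x − T + W/2 = -8 − (-7) + 2 = 1.
GR = (1 − 1/2) × 1² / 8 = 0.5 × 1 / 8 = 0.0625 dB.
Output = -8 − 0.0625 = -8.0625 dBV.

-8.0625 dBV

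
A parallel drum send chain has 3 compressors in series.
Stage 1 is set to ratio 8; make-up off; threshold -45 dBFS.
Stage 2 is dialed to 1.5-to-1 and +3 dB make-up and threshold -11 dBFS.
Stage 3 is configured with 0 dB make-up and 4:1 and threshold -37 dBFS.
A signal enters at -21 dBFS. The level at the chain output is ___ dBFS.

Stage 1: 24 dB above -45 dBFS, reduced 8:1 to 3 dB above → -42 dBFS.
Stage 2: -42 dBFS is at or below the -11 dBFS threshold — no compression; make-up brings it to -39 dBFS.
Stage 3: -39 dBFS ≤ -37 dBFS, so stage 3 doesn't engage; output -39 dBFS.

-39 dBFS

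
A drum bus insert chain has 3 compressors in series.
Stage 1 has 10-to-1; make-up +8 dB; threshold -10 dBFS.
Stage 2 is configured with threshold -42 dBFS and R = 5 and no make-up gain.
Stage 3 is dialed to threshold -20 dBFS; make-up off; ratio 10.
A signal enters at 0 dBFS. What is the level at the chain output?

-33.8 dBFS

Stage 1: 0 dBFS is 10 dB over -10 dBFS; at 10:1 that becomes 1 dB over, giving -9 dBFS; +8 dB make-up → -1 dBFS.
Stage 2: -1 dBFS is 41 dB over -42 dBFS; at 5:1 that becomes 8.2 dB over, giving -33.8 dBFS.
Stage 3: below threshold (-33.8 ≤ -20); passes unchanged; output -33.8 dBFS.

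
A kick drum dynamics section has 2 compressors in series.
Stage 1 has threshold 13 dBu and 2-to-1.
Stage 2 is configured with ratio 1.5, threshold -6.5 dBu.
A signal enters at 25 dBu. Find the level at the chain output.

10.5 dBu

Stage 1: overshoot 12 dB → 12/2 = 6 dB → 19 dBu.
Stage 2: overshoot 25.5 dB → 25.5/1.5 = 17 dB → 10.5 dBu.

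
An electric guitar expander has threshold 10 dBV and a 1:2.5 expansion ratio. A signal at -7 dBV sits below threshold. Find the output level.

Undershoot = 10 − (-7) = 17 dB.
At 1:2.5, that expands to 42.5 dB under threshold.
Output = 10 − 42.5 = -32.5 dBV.

-32.5 dBV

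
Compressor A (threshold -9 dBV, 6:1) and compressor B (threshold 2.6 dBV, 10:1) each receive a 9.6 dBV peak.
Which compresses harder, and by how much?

A, by 9.2 dB

A: overshoot 18.6 dB → output overshoot 3.1 dB → GR 15.5 dB.
B: overshoot 7 dB → output overshoot 0.7 dB → GR 6.3 dB.
Difference: 9.2 dB in favour of A.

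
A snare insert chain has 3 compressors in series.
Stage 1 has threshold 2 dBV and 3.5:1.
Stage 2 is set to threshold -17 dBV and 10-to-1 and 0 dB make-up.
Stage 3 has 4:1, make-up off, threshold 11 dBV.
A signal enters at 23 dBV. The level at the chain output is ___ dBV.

-14.5 dBV

Stage 1: overshoot 21 dB → 21/3.5 = 6 dB → 8 dBV.
Stage 2: 8 dBV is 25 dB over -17 dBV; at 10:1 that becomes 2.5 dB over, giving -14.5 dBV.
Stage 3: -14.5 dBV ≤ 11 dBV, so stage 3 doesn't engage; output -14.5 dBV.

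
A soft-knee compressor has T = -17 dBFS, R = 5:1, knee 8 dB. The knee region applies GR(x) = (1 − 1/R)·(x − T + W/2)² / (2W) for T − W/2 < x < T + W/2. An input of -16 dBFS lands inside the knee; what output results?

-17.25 dBFS

x − T + W/2 = -16 − (-17) + 4 = 5.
GR = (1 − 1/5) × 5² / 16 = 0.8 × 25 / 16 = 1.25 dB.
Output = -16 − 1.25 = -17.25 dBFS.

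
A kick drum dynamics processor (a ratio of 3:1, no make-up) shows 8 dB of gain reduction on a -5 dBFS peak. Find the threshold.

-17 dBFS

Input is 12 dB above T (since output overshoot × R = input overshoot: (-13 − T)·3 = -5 − T gives T = -17 dBFS).
Check: -17 + (-5 − (-17))/3 = -17 + 4 = -13 dBFS. ✓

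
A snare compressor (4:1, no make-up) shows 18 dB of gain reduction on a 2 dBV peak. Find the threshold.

Input is 24 dB above T (since output overshoot × R = input overshoot: (-16 − T)·4 = 2 − T gives T = -22 dBV).
Check: -22 + (2 − (-22))/4 = -22 + 6 = -16 dBV. ✓

-22 dBV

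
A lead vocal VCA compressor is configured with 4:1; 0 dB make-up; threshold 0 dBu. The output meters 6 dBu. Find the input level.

24 dBu

The compressed level sits 6 − 0 = 6 dB over threshold.
Undo the ratio: input overshoot = 6 × 4 = 24 dB, giving input = 24 dBu.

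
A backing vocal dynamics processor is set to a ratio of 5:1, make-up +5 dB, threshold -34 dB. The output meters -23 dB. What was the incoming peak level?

Stripping the +5 dB make-up gives -28 dB at the gain stage.
That's 6 dB above the -34 dB threshold.
Input overshoot = R × output overshoot = 30 dB → input = -34 + 30 = -4 dB.

-4 dB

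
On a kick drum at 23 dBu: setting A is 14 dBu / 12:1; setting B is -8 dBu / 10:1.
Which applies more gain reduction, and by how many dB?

B, by 19.65 dB

A: GR = 9 − 9/12 = 8.25 dB.
B: GR = 31 − 31/10 = 27.9 dB.
B reduces 19.65 dB more.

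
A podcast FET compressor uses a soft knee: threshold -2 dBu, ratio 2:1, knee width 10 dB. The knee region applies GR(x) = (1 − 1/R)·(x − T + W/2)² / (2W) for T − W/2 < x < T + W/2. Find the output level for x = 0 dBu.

-1.225 dBu

x − T + W/2 = 0 − (-2) + 5 = 7.
GR = (1 − 1/2) × 7² / 20 = 0.5 × 49 / 20 = 1.225 dB.
Output = 0 − 1.225 = -1.225 dBu.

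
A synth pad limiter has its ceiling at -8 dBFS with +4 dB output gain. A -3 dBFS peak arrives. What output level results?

-4 dBFS

A brickwall limiter is an ∞:1 compressor: any input above the ceiling is clamped to -8 dBFS.
Output gain then adds 4 dB: -8 + 4 = -4 dBFS.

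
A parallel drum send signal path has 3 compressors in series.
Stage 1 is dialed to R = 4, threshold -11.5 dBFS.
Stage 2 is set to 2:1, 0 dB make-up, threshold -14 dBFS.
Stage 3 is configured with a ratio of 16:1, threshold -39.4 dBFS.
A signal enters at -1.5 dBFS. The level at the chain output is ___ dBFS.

-37.65625 dBFS

Stage 1: 10 dB above -11.5 dBFS, reduced 4:1 to 2.5 dB above → -9 dBFS.
Stage 2: 5 dB above -14 dBFS, reduced 2:1 to 2.5 dB above → -11.5 dBFS.
Stage 3: -11.5 dBFS is 27.9 dB over -39.4 dBFS; at 16:1 that becomes 1.74375 dB over, giving -37.65625 dBFS.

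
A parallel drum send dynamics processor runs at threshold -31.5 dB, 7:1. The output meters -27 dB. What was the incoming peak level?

The compressed level sits -27 − (-31.5) = 4.5 dB over threshold.
Before 7:1 compression the overshoot was 4.5 × 7 = 31.5 dB, so input = -31.5 + 31.5 = 0 dB.

0 dB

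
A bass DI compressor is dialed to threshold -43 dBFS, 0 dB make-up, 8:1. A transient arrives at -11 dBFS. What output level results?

The input is 32 dB above the -43 dBFS threshold.
At 8:1 the overshoot is divided by 8, leaving 4 dB above threshold.
So the level is -43 + 4 = -39 dBFS.

-39 dBFS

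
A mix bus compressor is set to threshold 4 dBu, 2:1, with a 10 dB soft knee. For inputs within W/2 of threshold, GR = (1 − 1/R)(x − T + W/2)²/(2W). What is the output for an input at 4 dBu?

3.375 dBu

x − T + W/2 = 4 − 4 + 5 = 5.
GR = (1 − 1/2) × 5² / 20 = 0.5 × 25 / 20 = 0.625 dB.
Output = 4 − 0.625 = 3.375 dBu.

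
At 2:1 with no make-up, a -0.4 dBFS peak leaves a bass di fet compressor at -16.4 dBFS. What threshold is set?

Gain reduction = -0.4 − (-16.4) = 16 dB; output overshoot = GR / (R − 1) = 16 / 1 = 16 dB.
Threshold = output − output overshoot = -16.4 − 16 = -32.4 dBFS.

-32.4 dBFS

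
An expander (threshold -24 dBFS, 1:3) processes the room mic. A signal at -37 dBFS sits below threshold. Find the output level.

The input is 13 dB below the -24 dBFS threshold.
A 1:3 expander multiplies undershoot by 3: 13 × 3 = 39 dB below threshold.
Output = -24 − 39 = -63 dBFS.

-63 dBFS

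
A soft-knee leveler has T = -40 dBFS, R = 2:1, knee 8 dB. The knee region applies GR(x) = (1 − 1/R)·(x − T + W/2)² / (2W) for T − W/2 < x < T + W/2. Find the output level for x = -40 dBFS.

-40.5 dBFS

x − T + W/2 = -40 − (-40) + 4 = 4.
GR = (1 − 1/2) × 4² / 16 = 0.5 × 16 / 16 = 0.5 dB.
Output = -40 − 0.5 = -40.5 dBFS.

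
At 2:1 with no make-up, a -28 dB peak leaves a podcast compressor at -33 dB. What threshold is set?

Gain reduction = -28 − (-33) = 5 dB; output overshoot = GR / (R − 1) = 5 / 1 = 5 dB.
Threshold = output − output overshoot = -33 − 5 = -38 dB.

-38 dB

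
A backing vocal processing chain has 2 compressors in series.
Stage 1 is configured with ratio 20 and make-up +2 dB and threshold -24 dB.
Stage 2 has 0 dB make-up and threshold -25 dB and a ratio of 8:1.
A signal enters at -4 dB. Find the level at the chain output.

-24.5 dB

Stage 1: -4 dB is 20 dB over -24 dB; at 20:1 that becomes 1 dB over, giving -23 dB; +2 dB make-up → -21 dB.
Stage 2: 4 dB above -25 dB, reduced 8:1 to 0.5 dB above → -24.5 dB.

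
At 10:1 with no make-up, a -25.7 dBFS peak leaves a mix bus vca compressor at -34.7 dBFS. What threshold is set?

Let T be the threshold. Output overshoot = (input overshoot)/R, so -34.7 − T = (-25.7 − T)/10.
10·(-34.7 − T) = -25.7 − T → 9·T = -347 − (-25.7) = -321.3.
T = -321.3/9 = -35.7 dBFS.

-35.7 dBFS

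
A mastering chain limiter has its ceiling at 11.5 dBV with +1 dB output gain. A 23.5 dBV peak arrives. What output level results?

At ∞:1, everything above 11.5 dBV is held at the ceiling.
Output gain then adds 1 dB: 11.5 + 1 = 12.5 dBV.

12.5 dBV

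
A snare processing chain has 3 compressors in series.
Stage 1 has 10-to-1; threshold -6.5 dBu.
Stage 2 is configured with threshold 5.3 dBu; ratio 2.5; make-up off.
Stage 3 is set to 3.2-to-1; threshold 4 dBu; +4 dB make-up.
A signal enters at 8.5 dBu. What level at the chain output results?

Stage 1: 8.5 dBu is 15 dB over -6.5 dBu; at 10:1 that becomes 1.5 dB over, giving -5 dBu.
Stage 2: -5 dBu ≤ 5.3 dBu, so stage 2 doesn't engage; output -5 dBu.
Stage 3: -5 dBu is at or below the 4 dBu threshold — no compression; make-up brings it to -1 dBu.

-1 dBu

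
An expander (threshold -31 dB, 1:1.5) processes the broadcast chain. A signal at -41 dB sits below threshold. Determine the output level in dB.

-46 dB

The input is 10 dB below the -31 dB threshold.
A 1:1.5 expander multiplies undershoot by 1.5: 10 × 1.5 = 15 dB below threshold.
Output = -31 − 15 = -46 dB.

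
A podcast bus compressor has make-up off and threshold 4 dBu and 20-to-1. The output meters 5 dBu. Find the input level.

The compressed level sits 5 − 4 = 1 dB over threshold.
Before 20:1 compression the overshoot was 1 × 20 = 20 dB, so input = 4 + 20 = 24 dBu.

24 dBu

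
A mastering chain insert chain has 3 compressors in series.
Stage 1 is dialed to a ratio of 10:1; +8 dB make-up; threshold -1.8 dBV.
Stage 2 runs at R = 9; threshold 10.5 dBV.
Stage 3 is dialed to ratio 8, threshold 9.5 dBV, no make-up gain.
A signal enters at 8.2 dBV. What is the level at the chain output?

7.2 dBV

Stage 1: 10 dB above -1.8 dBV, reduced 10:1 to 1 dB above → -0.8 dBV; +8 dB make-up → 7.2 dBV.
Stage 2: 7.2 dBV is at or below the 10.5 dBV threshold — no compression; output 7.2 dBV.
Stage 3: 7.2 dBV is at or below the 9.5 dBV threshold — no compression; output 7.2 dBV.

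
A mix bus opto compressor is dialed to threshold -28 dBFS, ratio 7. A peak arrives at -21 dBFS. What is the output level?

Overshoot: -21 − (-28) = 7 dB.
The 7 dB excess becomes 1 dB after 7:1 reduction.
That puts the output at -27 dBFS.

-27 dBFS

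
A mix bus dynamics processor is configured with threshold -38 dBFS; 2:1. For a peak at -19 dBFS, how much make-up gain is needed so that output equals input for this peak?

Overshoot 19 dB → 19/2 = 9.5 dB after compression, so the compressed level is -38 + 9.5 = -28.5 dBFS.
Make-up = target − compressed = -19 − (-28.5) = 9.5 dB.

9.5 dB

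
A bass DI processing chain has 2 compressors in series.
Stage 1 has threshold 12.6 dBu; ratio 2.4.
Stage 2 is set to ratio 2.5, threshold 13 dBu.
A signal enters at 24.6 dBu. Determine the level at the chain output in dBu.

Stage 1: 24.6 dBu is 12 dB over 12.6 dBu; at 2.4:1 that becomes 5 dB over, giving 17.6 dBu.
Stage 2: 4.6 dB above 13 dBu, reduced 2.5:1 to 1.84 dB above → 14.84 dBu.

14.84 dBu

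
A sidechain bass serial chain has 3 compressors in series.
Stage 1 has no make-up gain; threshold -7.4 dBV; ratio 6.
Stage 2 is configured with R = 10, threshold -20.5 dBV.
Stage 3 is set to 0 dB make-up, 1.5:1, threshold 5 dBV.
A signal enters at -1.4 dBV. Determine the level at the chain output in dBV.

Stage 1: overshoot 6 dB → 6/6 = 1 dB → -6.4 dBV.
Stage 2: -6.4 dBV is 14.1 dB over -20.5 dBV; at 10:1 that becomes 1.41 dB over, giving -19.09 dBV.
Stage 3: -19.09 dBV is at or below the 5 dBV threshold — no compression; output -19.09 dBV.

-19.09 dBV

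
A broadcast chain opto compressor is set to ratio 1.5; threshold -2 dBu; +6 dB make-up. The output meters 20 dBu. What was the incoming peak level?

22 dBu

Remove make-up: 20 − 6 = 14 dBu.
Post-compression overshoot = 14 − (-2) = 16 dB.
Input overshoot = R × output overshoot = 24 dB → input = -2 + 24 = 22 dBu.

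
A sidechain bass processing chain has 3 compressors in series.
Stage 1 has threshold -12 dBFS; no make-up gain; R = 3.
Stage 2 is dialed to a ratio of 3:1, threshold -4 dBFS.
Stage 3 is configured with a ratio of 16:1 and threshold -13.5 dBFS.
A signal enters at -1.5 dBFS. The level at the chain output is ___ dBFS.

-13.1875 dBFS

Stage 1: -1.5 dBFS is 10.5 dB over -12 dBFS; at 3:1 that becomes 3.5 dB over, giving -8.5 dBFS.
Stage 2: below threshold (-8.5 ≤ -4); passes unchanged; output -8.5 dBFS.
Stage 3: 5 dB above -13.5 dBFS, reduced 16:1 to 0.3125 dB above → -13.1875 dBFS.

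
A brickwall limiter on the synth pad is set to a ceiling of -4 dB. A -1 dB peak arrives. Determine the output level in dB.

-4 dB

The limiter clamps the peak to its -4 dB ceiling.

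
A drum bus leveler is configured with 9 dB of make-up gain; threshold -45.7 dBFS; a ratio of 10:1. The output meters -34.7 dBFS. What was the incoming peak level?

-25.7 dBFS

Before make-up, the level was -34.7 − 9 = -43.7 dBFS.
The compressed level sits -43.7 − (-45.7) = 2 dB over threshold.
Input overshoot = R × output overshoot = 20 dB → input = -45.7 + 20 = -25.7 dBFS.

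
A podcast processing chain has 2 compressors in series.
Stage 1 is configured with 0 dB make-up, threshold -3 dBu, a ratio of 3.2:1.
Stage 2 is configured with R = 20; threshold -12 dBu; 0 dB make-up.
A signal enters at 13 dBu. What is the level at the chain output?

Stage 1: overshoot 16 dB → 16/3.2 = 5 dB → 2 dBu.
Stage 2: overshoot 14 dB → 14/20 = 0.7 dB → -11.3 dBu.

-11.3 dBu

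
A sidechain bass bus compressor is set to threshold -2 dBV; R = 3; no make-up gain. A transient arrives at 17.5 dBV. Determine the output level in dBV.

4.5 dBV

17.5 dBV sits 19.5 dB over threshold.
At 3:1 the overshoot is divided by 3, leaving 6.5 dB above threshold.
Output = -2 + 6.5 = 4.5 dBV.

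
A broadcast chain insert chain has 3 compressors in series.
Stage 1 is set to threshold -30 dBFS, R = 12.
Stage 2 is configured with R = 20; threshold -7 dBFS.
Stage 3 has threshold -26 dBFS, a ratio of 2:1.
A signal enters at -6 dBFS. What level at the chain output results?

-28 dBFS

Stage 1: -6 dBFS is 24 dB over -30 dBFS; at 12:1 that becomes 2 dB over, giving -28 dBFS.
Stage 2: -28 dBFS ≤ -7 dBFS, so stage 2 doesn't engage; output -28 dBFS.
Stage 3: -28 dBFS ≤ -26 dBFS, so stage 3 doesn't engage; output -28 dBFS.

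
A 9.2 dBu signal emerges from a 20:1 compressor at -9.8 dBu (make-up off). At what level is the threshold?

Gain reduction = 9.2 − (-9.8) = 19 dB; output overshoot = GR / (R − 1) = 19 / 19 = 1 dB.
Threshold = output − output overshoot = -9.8 − 1 = -10.8 dBu.

-10.8 dBu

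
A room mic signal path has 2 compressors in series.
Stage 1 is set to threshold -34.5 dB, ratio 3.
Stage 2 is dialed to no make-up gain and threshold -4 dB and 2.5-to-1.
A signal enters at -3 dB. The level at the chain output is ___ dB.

-24 dB

Stage 1: 31.5 dB above -34.5 dB, reduced 3:1 to 10.5 dB above → -24 dB.
Stage 2: below threshold (-24 ≤ -4); passes unchanged; output -24 dB.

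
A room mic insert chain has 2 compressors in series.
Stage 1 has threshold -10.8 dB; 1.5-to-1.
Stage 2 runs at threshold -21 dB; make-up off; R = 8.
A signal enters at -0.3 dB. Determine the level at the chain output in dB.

Stage 1: 10.5 dB above -10.8 dB, reduced 1.5:1 to 7 dB above → -3.8 dB.
Stage 2: -3.8 dB is 17.2 dB over -21 dB; at 8:1 that becomes 2.15 dB over, giving -18.85 dB.

-18.85 dB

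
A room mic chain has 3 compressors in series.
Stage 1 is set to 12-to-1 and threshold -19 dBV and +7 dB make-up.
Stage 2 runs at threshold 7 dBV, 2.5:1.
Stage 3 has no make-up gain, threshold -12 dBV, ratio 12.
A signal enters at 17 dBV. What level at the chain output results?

-11.75 dBV

Stage 1: overshoot 36 dB → 36/12 = 3 dB → -16 dBV; +7 dB make-up → -9 dBV.
Stage 2: -9 dBV is at or below the 7 dBV threshold — no compression; output -9 dBV.
Stage 3: 3 dB above -12 dBV, reduced 12:1 to 0.25 dB above → -11.75 dBV.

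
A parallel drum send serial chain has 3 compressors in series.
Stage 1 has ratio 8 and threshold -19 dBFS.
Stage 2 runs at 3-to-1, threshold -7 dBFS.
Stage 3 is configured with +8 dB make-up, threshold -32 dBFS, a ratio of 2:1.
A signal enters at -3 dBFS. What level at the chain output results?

-16.5 dBFS

Stage 1: -3 dBFS is 16 dB over -19 dBFS; at 8:1 that becomes 2 dB over, giving -17 dBFS.
Stage 2: below threshold (-17 ≤ -7); passes unchanged; output -17 dBFS.
Stage 3: 15 dB above -32 dBFS, reduced 2:1 to 7.5 dB above → -24.5 dBFS; +8 dB make-up → -16.5 dBFS.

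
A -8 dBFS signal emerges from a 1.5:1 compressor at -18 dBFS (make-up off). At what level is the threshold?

-38 dBFS

Let T be the threshold. Output overshoot = (input overshoot)/R, so -18 − T = (-8 − T)/1.5.
1.5·(-18 − T) = -8 − T → 0.5·T = -27 − (-8) = -19.
T = -19/0.5 = -38 dBFS.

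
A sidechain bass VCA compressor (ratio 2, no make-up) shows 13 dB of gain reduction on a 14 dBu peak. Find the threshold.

Gain reduction = 14 − 1 = 13 dB; output overshoot = GR / (R − 1) = 13 / 1 = 13 dB.
Threshold = output − output overshoot = 1 − 13 = -12 dBu.

-12 dBu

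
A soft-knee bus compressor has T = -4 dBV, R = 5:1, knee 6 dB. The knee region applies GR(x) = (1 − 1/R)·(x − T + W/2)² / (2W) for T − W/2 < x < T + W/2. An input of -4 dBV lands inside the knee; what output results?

-4.6 dBV

x − T + W/2 = -4 − (-4) + 3 = 3.
GR = (1 − 1/5) × 3² / 12 = 0.8 × 9 / 12 = 0.6 dB.
Output = -4 − 0.6 = -4.6 dBV.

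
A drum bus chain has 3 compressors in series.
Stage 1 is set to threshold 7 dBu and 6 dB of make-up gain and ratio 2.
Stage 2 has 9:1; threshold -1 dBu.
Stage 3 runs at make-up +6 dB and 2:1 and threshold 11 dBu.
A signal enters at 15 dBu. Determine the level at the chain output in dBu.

Stage 1: 15 dBu is 8 dB over 7 dBu; at 2:1 that becomes 4 dB over, giving 11 dBu; +6 dB make-up → 17 dBu.
Stage 2: 17 dBu is 18 dB over -1 dBu; at 9:1 that becomes 2 dB over, giving 1 dBu.
Stage 3: 1 dBu ≤ 11 dBu, so stage 3 doesn't engage; make-up brings it to 7 dBu.

7 dBu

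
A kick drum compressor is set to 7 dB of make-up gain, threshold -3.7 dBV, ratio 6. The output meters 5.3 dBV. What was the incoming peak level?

Remove make-up: 5.3 − 7 = -1.7 dBV.
Post-compression overshoot = -1.7 − (-3.7) = 2 dB.
Input overshoot = R × output overshoot = 12 dB → input = -3.7 + 12 = 8.3 dBV.

8.3 dBV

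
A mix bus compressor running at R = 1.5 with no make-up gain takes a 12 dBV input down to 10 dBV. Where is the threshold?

Input is 6 dB above T (since output overshoot × R = input overshoot: (10 − T)·1.5 = 12 − T gives T = 6 dBV).
Check: 6 + (12 − 6)/1.5 = 6 + 4 = 10 dBV. ✓

6 dBV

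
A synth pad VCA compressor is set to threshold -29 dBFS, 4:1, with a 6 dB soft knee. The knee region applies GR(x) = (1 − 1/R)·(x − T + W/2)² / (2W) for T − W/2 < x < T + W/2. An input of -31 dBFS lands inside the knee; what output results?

-31.0625 dBFS

x − T + W/2 = -31 − (-29) + 3 = 1.
GR = (1 − 1/4) × 1² / 12 = 0.75 × 1 / 12 = 0.0625 dB.
Output = -31 − 0.0625 = -31.0625 dBFS.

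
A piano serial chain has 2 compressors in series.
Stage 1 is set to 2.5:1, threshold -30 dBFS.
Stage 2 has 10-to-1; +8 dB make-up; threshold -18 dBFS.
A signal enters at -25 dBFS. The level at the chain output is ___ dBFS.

Stage 1: -25 dBFS is 5 dB over -30 dBFS; at 2.5:1 that becomes 2 dB over, giving -28 dBFS.
Stage 2: below threshold (-28 ≤ -18); passes unchanged; make-up brings it to -20 dBFS.

-20 dBFS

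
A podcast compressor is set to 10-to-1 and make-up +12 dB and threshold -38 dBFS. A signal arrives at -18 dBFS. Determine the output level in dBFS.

Overshoot: -18 − (-38) = 20 dB.
10:1 compression reduces that to 20/10 = 2 dB over.
That puts the output at -36 dBFS; make-up adds 12 dB, giving -24 dBFS.

-24 dBFS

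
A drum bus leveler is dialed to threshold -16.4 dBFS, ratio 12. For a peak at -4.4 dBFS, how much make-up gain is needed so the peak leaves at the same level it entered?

11 dB

Overshoot 12 dB → 12/12 = 1 dB after compression, so the compressed level is -16.4 + 1 = -15.4 dBFS.
Make-up = target − compressed = -4.4 − (-15.4) = 11 dB.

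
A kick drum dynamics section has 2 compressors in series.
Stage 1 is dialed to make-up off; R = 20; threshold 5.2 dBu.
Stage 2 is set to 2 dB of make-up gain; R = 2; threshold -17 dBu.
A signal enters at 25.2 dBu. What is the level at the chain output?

Stage 1: 25.2 dBu is 20 dB over 5.2 dBu; at 20:1 that becomes 1 dB over, giving 6.2 dBu.
Stage 2: overshoot 23.2 dB → 23.2/2 = 11.6 dB → -5.4 dBu; +2 dB make-up → -3.4 dBu.

-3.4 dBu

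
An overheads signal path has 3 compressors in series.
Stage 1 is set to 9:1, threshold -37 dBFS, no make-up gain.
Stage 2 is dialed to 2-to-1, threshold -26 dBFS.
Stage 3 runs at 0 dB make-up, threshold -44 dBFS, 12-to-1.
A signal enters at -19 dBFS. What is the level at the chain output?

Stage 1: -19 dBFS is 18 dB over -37 dBFS; at 9:1 that becomes 2 dB over, giving -35 dBFS.
Stage 2: -35 dBFS is at or below the -26 dBFS threshold — no compression; output -35 dBFS.
Stage 3: overshoot 9 dB → 9/12 = 0.75 dB → -43.25 dBFS.

-43.25 dBFS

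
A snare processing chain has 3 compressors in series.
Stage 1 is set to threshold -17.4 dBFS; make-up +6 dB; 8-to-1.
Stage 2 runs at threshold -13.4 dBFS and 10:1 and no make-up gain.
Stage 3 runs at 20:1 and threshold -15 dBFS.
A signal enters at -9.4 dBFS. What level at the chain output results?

-14.905 dBFS

Stage 1: overshoot 8 dB → 8/8 = 1 dB → -16.4 dBFS; +6 dB make-up → -10.4 dBFS.
Stage 2: 3 dB above -13.4 dBFS, reduced 10:1 to 0.3 dB above → -13.1 dBFS.
Stage 3: -13.1 dBFS is 1.9 dB over -15 dBFS; at 20:1 that becomes 0.095 dB over, giving -14.905 dBFS.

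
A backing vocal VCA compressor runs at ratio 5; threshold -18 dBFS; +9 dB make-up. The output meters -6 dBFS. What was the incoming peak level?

Before make-up, the level was -6 − 9 = -15 dBFS.
Post-compression overshoot = -15 − (-18) = 3 dB.
Input overshoot = R × output overshoot = 15 dB → input = -18 + 15 = -3 dBFS.

-3 dBFS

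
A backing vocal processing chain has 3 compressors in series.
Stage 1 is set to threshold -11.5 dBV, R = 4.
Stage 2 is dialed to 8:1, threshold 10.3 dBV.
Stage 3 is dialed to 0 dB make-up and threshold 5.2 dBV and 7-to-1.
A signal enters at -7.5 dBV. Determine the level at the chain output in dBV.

Stage 1: -7.5 dBV is 4 dB over -11.5 dBV; at 4:1 that becomes 1 dB over, giving -10.5 dBV.
Stage 2: below threshold (-10.5 ≤ 10.3); passes unchanged; output -10.5 dBV.
Stage 3: -10.5 dBV ≤ 5.2 dBV, so stage 3 doesn't engage; output -10.5 dBV.

-10.5 dBV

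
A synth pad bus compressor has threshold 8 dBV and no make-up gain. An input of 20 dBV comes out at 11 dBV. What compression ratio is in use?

Input overshoot = 20 − 8 = 12 dB; output overshoot = 11 − 8 = 3 dB.
Ratio = 12 / 3 = 4.

4:1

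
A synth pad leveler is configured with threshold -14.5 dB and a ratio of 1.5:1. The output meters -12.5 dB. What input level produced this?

-11.5 dB

Post-compression overshoot = -12.5 − (-14.5) = 2 dB.
Undo the ratio: input overshoot = 2 × 1.5 = 3 dB, giving input = -11.5 dB.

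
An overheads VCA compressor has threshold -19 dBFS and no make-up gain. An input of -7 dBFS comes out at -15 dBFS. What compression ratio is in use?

Input overshoot = -7 − (-19) = 12 dB; output overshoot = -15 − (-19) = 4 dB.
Ratio = 12 / 4 = 3.

3:1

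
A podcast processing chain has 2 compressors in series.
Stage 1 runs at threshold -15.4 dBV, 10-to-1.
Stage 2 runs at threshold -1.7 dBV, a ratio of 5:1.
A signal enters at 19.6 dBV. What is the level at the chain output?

Stage 1: 35 dB above -15.4 dBV, reduced 10:1 to 3.5 dB above → -11.9 dBV.
Stage 2: -11.9 dBV is at or below the -1.7 dBV threshold — no compression; output -11.9 dBV.

-11.9 dBV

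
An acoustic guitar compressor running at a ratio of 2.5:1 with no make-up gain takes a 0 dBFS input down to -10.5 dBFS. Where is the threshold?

Input is 17.5 dB above T (since output overshoot × R = input overshoot: (-10.5 − T)·2.5 = 0 − T gives T = -17.5 dBFS).
Check: -17.5 + (0 − (-17.5))/2.5 = -17.5 + 7 = -10.5 dBFS. ✓

-17.5 dBFS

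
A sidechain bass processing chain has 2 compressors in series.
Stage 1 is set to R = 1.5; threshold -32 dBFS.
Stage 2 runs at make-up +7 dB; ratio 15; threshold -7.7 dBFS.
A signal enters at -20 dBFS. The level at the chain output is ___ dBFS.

-17 dBFS

Stage 1: overshoot 12 dB → 12/1.5 = 8 dB → -24 dBFS.
Stage 2: -24 dBFS ≤ -7.7 dBFS, so stage 2 doesn't engage; make-up brings it to -17 dBFS.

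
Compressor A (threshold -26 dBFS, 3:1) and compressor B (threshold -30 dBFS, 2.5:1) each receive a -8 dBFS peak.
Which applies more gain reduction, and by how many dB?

A: overshoot 18 dB → output overshoot 6 dB → GR 12 dB.
B: overshoot 22 dB → output overshoot 8.8 dB → GR 13.2 dB.
B applies 1.2 dB more gain reduction.

B, by 1.2 dB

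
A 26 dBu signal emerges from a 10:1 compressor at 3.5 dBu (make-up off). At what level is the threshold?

Input is 25 dB above T (since output overshoot × R = input overshoot: (3.5 − T)·10 = 26 − T gives T = 1 dBu).
Check: 1 + (26 − 1)/10 = 1 + 2.5 = 3.5 dBu. ✓

1 dBu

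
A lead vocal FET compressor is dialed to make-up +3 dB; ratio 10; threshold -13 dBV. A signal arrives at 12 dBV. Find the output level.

12 dBV sits 25 dB over threshold.
10:1 compression reduces that to 25/10 = 2.5 dB over.
That puts the output at -10.5 dBV; make-up adds 3 dB, giving -7.5 dBV.

-7.5 dBV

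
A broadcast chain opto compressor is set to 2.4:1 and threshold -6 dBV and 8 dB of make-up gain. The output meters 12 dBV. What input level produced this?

18 dBV

Remove make-up: 12 − 8 = 4 dBV.
The compressed level sits 4 − (-6) = 10 dB over threshold.
Before 2.4:1 compression the overshoot was 10 × 2.4 = 24 dB, so input = -6 + 24 = 18 dBV.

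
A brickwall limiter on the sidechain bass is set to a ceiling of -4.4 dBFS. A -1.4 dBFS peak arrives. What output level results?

-4.4 dBFS

A brickwall limiter is an ∞:1 compressor: any input above the ceiling is clamped to -4.4 dBFS.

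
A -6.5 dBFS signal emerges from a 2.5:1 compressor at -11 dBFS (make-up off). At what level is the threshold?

-14 dBFS

Input is 7.5 dB above T (since output overshoot × R = input overshoot: (-11 − T)·2.5 = -6.5 − T gives T = -14 dBFS).
Check: -14 + (-6.5 − (-14))/2.5 = -14 + 3 = -11 dBFS. ✓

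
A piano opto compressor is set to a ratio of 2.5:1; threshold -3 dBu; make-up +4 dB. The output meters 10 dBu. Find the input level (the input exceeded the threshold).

19.5 dBu

Stripping the +4 dB make-up gives 6 dBu at the gain stage.
The compressed level sits 6 − (-3) = 9 dB over threshold.
Before 2.5:1 compression the overshoot was 9 × 2.5 = 22.5 dB, so input = -3 + 22.5 = 19.5 dBu.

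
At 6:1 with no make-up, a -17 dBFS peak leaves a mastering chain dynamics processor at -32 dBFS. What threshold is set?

Let T be the threshold. Output overshoot = (input overshoot)/R, so -32 − T = (-17 − T)/6.
6·(-32 − T) = -17 − T → 5·T = -192 − (-17) = -175.
T = -175/5 = -35 dBFS.

-35 dBFS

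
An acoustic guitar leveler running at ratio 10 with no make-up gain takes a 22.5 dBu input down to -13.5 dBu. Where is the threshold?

Let T be the threshold. Output overshoot = (input overshoot)/R, so -13.5 − T = (22.5 − T)/10.
10·(-13.5 − T) = 22.5 − T → 9·T = -135 − 22.5 = -157.5.
T = -157.5/9 = -17.5 dBu.

-17.5 dBu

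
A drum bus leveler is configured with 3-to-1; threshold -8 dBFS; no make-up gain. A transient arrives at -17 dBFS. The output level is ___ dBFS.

-17 dBFS

-17 dBFS is 9 dB below the -8 dBFS threshold, so no gain reduction is applied.
Output = input = -17 dBFS.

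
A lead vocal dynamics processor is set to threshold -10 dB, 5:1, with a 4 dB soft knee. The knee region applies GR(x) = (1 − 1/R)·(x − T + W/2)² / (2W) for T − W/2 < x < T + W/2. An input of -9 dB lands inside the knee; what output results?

x − T + W/2 = -9 − (-10) + 2 = 3.
GR = (1 − 1/5) × 3² / 8 = 0.8 × 9 / 8 = 0.9 dB.
Output = -9 − 0.9 = -9.9 dB.

-9.9 dB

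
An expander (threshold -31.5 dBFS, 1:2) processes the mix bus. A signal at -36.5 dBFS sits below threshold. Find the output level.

-41.5 dBFS

Undershoot = (-31.5) − (-36.5) = 5 dB.
At 1:2, that expands to 10 dB under threshold.
Output = -31.5 − 10 = -41.5 dBFS.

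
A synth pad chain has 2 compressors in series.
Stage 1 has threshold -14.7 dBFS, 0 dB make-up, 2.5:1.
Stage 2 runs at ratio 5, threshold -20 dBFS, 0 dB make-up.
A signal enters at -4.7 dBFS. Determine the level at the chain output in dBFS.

Stage 1: 10 dB above -14.7 dBFS, reduced 2.5:1 to 4 dB above → -10.7 dBFS.
Stage 2: -10.7 dBFS is 9.3 dB over -20 dBFS; at 5:1 that becomes 1.86 dB over, giving -18.14 dBFS.

-18.14 dBFS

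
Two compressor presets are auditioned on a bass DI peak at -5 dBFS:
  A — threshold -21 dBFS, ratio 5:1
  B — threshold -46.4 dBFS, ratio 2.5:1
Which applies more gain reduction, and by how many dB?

A: overshoot 16 dB → output overshoot 3.2 dB → GR 12.8 dB.
B: overshoot 41.4 dB → output overshoot 16.56 dB → GR 24.84 dB.
B applies 12.04 dB more gain reduction.

B, by 12.04 dB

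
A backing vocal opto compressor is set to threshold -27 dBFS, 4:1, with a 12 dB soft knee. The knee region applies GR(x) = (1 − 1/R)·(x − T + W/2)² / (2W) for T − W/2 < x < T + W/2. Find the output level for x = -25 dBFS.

x − T + W/2 = -25 − (-27) + 6 = 8.
GR = (1 − 1/4) × 8² / 24 = 0.75 × 64 / 24 = 2 dB.
Output = -25 − 2 = -27 dBFS.

-27 dBFS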